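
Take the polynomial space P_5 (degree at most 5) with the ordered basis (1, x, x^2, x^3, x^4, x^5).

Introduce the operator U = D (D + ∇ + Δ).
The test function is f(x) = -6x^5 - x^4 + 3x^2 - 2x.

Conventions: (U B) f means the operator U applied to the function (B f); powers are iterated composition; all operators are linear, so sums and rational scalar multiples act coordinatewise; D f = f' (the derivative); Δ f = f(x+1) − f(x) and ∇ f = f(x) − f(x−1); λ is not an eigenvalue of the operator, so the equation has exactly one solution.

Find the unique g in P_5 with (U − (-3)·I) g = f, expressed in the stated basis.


the image equals g(x) = -2x^5 - (1/3)x^4 + 40x^3 + 5x^2 - 214x - 82/9

write g with unknown coordinates in the stated basis and equate coefficients in (U − (-3)·I) g = f
solving from the highest basis element down gives g = -2x^5 - (1/3)x^4 + 40x^3 + 5x^2 - 214x - 82/9
check: U g = -120x^3 - 12x^2 + 640x + 82/3
so U g − (-3)·g = -6x^5 - x^4 + 3x^2 - 2x = f ✓


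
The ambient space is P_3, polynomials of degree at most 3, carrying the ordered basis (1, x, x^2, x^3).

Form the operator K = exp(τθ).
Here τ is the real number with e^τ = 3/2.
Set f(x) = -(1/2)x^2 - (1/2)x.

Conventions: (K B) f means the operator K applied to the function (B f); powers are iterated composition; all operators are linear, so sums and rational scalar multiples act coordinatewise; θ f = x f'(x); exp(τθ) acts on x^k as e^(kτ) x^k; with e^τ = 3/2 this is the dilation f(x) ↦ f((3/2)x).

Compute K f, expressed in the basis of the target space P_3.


g(x) = -(9/8)x^2 - (3/4)x

exp(τθ) x^k = e^(kτ) x^k; with e^τ = 3/2 this sends x^k to (3/2)^k x^k
x ↦ 3/2 x
x^2 ↦ 9/4 x^2
applying this coordinatewise to f: exp(τθ) f = -(9/8)x^2 - (3/4)x


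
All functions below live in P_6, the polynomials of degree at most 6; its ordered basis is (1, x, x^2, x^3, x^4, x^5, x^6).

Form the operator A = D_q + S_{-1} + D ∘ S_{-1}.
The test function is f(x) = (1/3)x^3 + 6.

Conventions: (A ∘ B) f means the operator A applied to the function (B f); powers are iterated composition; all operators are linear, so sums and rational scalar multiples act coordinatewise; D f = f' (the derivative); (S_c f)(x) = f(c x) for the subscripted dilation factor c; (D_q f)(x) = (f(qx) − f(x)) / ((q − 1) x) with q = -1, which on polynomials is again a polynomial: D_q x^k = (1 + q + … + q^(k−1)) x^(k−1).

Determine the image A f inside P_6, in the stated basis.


D_q f = (1/3)x^2
S_{-1} f = -(1/3)x^3 + 6
S_{-1} f = -(1/3)x^3 + 6
D S_{-1} f = -x^2
(D_q + S_{-1} + D ∘ S_{-1}) f = -(1/3)x^3 - (2/3)x^2 + 6

the image equals g(x) = -(1/3)x^3 - (2/3)x^2 + 6


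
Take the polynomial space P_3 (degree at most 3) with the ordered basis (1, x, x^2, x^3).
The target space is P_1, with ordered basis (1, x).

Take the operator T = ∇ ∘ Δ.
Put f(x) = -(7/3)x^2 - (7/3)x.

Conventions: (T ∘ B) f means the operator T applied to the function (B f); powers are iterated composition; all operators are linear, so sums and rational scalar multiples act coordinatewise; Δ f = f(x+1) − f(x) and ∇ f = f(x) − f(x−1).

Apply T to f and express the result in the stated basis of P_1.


Δ f = -(14/3)x - 14/3
∇ Δ f = -14/3

the image equals g(x) = -14/3


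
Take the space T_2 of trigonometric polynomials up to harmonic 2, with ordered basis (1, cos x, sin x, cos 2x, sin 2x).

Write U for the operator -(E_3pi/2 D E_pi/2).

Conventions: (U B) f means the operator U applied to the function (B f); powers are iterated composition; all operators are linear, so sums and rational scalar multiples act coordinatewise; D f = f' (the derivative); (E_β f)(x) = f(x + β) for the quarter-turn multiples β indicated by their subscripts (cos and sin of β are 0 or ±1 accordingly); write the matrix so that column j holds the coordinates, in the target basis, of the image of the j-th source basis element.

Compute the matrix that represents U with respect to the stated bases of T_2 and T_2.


image of 1: 0
image of cos x: sin x
image of sin x: -cos x
image of cos 2x: 2sin 2x
image of sin 2x: -2cos 2x
each image's coordinates form column j of the matrix

the matrix is [[0, 0, 0, 0, 0]; [0, 0, -1, 0, 0]; [0, 1, 0, 0, 0]; [0, 0, 0, 0, -2]; [0, 0, 0, 2, 0]] (rows listed top to bottom)


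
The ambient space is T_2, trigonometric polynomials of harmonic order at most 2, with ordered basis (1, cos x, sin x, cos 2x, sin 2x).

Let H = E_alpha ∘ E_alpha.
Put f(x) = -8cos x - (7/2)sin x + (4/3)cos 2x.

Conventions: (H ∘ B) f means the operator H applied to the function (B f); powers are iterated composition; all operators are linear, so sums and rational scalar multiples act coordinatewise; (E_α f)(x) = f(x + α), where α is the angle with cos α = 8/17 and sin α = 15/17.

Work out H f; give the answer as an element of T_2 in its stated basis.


the result is g(x) = (448/289)cos x + (4967/578)sin x - (126716/250563)cos 2x + (103040/83521)sin 2x

E_alpha f = -(233/34)cos x + (92/17)sin x - (644/867)cos 2x - (320/289)sin 2x
E_alpha E_alpha f = (448/289)cos x + (4967/578)sin x - (126716/250563)cos 2x + (103040/83521)sin 2x


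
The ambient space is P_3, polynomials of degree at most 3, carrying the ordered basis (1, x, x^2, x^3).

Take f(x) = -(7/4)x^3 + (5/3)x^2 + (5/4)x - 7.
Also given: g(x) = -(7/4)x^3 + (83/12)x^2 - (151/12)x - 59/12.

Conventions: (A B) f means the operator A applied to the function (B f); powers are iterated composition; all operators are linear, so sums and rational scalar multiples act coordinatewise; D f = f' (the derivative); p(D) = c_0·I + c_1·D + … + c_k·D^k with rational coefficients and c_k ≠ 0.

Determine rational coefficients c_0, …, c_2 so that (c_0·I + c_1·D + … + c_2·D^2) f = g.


c_0 = 1, c_1 = -1, c_2 = 1

D^0 f = -(7/4)x^3 + (5/3)x^2 + (5/4)x - 7
D^1 f = -(21/4)x^2 + (10/3)x + 5/4
D^2 f = -(21/2)x + 10/3
matching coefficients of g against c_0 f + c_1 Df + … from the top degree down determines the c_i
solution: c_0 = 1, c_1 = -1, c_2 = 1


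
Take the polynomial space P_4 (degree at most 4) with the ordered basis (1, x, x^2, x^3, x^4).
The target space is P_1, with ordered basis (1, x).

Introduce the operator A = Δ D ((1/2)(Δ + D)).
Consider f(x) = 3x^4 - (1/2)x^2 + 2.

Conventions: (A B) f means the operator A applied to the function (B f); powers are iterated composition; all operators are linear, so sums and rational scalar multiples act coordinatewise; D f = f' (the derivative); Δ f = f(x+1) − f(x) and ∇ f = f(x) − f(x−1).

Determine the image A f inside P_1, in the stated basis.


the image equals g(x) = 72x + 54

Δ f = 12x^3 + 18x^2 + 11x + 5/2
D f = 12x^3 - x
(Δ + D) f = 24x^3 + 18x^2 + 10x + 5/2
((1/2)(Δ + D)) f = 12x^3 + 9x^2 + 5x + 5/4
D ((1/2)(Δ + D)) f = 36x^2 + 18x + 5
Δ D ((1/2)(Δ + D)) f = 72x + 54


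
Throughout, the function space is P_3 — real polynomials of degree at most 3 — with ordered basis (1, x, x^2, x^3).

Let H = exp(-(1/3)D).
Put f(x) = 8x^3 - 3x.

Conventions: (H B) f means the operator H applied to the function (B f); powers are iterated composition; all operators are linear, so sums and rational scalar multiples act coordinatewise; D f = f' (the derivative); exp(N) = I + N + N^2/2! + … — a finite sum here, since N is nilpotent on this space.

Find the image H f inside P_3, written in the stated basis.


g(x) = 8x^3 - 8x^2 - (1/3)x + 19/27

order-1 term: -8x^2 + 1
order-2 term: (8/3)x
order-3 term: -8/27
the series for exp(-(1/3)D) f terminates at order 3
exp(-(1/3)D) f = 8x^3 - 8x^2 - (1/3)x + 19/27


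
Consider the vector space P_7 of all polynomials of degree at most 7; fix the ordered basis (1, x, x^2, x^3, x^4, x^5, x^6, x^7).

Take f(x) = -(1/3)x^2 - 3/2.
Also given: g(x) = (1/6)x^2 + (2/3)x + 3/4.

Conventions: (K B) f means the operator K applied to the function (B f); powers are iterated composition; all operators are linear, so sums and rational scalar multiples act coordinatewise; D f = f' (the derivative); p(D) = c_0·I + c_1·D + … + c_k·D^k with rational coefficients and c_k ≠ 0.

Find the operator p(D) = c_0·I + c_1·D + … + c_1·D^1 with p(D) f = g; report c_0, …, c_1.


c_0 = -1/2, c_1 = -1

D^0 f = -(1/3)x^2 - 3/2
D^1 f = -(2/3)x
matching coefficients of g against c_0 f + c_1 Df + … from the top degree down determines the c_i
solution: c_0 = -1/2, c_1 = -1


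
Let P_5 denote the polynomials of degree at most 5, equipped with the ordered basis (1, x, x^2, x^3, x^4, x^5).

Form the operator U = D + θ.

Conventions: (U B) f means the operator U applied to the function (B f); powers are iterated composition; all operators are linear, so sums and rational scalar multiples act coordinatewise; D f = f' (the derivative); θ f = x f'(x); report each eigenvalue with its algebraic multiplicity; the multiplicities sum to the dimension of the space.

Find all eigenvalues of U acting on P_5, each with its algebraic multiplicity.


image of 1: 0
image of x: x + 1
image of x^2: 2x^2 + 2x
image of x^3: 3x^3 + 3x^2
image of x^4: 4x^4 + 4x^3
image of x^5: 5x^5 + 5x^4
the matrix is upper triangular; its diagonal is (0, 1, 2, 3, 4, 5)
for a triangular matrix the eigenvalues are the diagonal entries, with algebraic multiplicity their repetition count

λ = 0 (multiplicity 1), λ = 1 (multiplicity 1), λ = 2 (multiplicity 1), λ = 3 (multiplicity 1), λ = 4 (multiplicity 1), λ = 5 (multiplicity 1)


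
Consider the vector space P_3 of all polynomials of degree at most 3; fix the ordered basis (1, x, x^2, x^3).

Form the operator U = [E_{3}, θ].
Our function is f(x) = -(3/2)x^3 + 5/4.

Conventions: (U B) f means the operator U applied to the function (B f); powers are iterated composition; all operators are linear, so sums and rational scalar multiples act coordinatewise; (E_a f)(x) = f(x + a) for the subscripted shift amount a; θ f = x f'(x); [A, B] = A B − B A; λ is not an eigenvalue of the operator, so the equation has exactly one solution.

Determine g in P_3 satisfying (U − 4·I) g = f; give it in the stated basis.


write g with unknown coordinates in the stated basis and equate coefficients in (U − 4·I) g = f
solving from the highest basis element down gives g = (3/8)x^3 + (27/32)x^2 + (405/64)x + 4051/256
check: U g = (27/8)x^2 + (405/16)x + 4131/64
so U g − 4·g = -(3/2)x^3 + 5/4 = f ✓

g(x) = (3/8)x^3 + (27/32)x^2 + (405/64)x + 4051/256


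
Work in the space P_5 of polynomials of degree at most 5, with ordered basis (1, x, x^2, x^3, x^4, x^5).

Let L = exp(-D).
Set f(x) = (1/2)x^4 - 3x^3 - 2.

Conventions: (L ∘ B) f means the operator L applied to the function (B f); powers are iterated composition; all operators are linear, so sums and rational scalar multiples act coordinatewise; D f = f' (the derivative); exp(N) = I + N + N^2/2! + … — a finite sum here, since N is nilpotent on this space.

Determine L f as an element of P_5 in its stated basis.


g(x) = (1/2)x^4 - 5x^3 + 12x^2 - 11x + 3/2

order-1 term: -2x^3 + 9x^2
order-2 term: 3x^2 - 9x
order-3 term: -2x + 3
order-4 term: 1/2
the series for exp(-D) f terminates at order 4
exp(-D) f = (1/2)x^4 - 5x^3 + 12x^2 - 11x + 3/2


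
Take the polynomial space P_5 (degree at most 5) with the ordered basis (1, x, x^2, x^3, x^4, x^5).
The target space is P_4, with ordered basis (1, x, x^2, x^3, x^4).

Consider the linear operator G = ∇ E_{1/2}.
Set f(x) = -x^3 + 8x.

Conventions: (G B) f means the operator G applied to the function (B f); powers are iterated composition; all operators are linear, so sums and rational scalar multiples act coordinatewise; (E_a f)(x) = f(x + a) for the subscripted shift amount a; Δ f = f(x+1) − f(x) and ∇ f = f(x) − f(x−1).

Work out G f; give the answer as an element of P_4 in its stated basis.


E_{1/2} f = -x^3 - (3/2)x^2 + (29/4)x + 31/8
∇ E_{1/2} f = -3x^2 + 31/4

the result is g(x) = -3x^2 + 31/4


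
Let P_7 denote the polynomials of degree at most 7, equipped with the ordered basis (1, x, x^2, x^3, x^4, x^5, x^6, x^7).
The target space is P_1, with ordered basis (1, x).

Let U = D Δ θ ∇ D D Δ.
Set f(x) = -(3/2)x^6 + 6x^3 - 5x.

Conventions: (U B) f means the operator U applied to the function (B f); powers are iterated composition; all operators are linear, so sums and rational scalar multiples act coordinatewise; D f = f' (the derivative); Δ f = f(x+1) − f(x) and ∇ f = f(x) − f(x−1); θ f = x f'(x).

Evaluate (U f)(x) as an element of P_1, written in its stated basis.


Δ f = -9x^5 - (45/2)x^4 - 30x^3 - (9/2)x^2 + 9x - 1/2
D Δ f = -45x^4 - 90x^3 - 90x^2 - 9x + 9
D (D Δ) f = -180x^3 - 270x^2 - 180x - 9
∇ D (D Δ) f = -540x^2 - 90
θ (∇ D) (D Δ) f = -1080x^2
Δ (θ ∇ D D Δ) f = -2160x - 1080
D Δ (θ ∇ D D Δ) f = -2160

g(x) = -2160


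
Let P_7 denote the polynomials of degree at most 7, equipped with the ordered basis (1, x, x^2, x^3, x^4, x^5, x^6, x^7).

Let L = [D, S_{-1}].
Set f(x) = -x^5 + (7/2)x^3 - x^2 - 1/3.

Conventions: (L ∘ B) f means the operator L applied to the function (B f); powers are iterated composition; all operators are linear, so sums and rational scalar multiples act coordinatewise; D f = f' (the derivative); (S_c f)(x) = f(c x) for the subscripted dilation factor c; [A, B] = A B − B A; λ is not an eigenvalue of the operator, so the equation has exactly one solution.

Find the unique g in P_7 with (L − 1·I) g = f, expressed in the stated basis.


write g with unknown coordinates in the stated basis and equate coefficients in (L − 1·I) g = f
solving from the highest basis element down gives g = x^5 - 10x^4 - (167/2)x^3 + 502x^2 + 2008x - 12047/3
check: L g = -10x^4 - 80x^3 + 501x^2 + 2008x - 4016
so L g − 1·g = -x^5 + (7/2)x^3 - x^2 - 1/3 = f ✓

the result is g(x) = x^5 - 10x^4 - (167/2)x^3 + 502x^2 + 2008x - 12047/3


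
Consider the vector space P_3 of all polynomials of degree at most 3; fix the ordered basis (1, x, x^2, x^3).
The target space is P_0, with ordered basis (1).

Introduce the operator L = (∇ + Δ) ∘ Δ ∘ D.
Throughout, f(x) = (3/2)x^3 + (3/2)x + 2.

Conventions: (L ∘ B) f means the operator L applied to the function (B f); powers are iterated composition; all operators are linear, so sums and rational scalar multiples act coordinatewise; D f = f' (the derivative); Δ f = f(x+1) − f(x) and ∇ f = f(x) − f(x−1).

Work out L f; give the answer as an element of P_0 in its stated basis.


D f = (9/2)x^2 + 3/2
Δ D f = 9x + 9/2
∇ Δ D f = 9
Δ Δ D f = 9
(∇ + Δ) Δ D f = 18

the image equals g(x) = 18


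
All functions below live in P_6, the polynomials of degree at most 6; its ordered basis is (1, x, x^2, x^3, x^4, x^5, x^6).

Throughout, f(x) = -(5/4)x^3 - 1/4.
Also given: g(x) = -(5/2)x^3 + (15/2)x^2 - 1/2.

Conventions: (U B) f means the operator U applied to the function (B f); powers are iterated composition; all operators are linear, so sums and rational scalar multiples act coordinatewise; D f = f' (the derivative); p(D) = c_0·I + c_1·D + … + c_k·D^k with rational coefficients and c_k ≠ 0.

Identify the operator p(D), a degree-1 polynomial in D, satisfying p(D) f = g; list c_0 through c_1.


p(D) = 2·I − 2·D, i.e. c_0 = 2, c_1 = -2

D^0 f = -(5/4)x^3 - 1/4
D^1 f = -(15/4)x^2
matching coefficients of g against c_0 f + c_1 Df + … from the top degree down determines the c_i
solution: c_0 = 2, c_1 = -2


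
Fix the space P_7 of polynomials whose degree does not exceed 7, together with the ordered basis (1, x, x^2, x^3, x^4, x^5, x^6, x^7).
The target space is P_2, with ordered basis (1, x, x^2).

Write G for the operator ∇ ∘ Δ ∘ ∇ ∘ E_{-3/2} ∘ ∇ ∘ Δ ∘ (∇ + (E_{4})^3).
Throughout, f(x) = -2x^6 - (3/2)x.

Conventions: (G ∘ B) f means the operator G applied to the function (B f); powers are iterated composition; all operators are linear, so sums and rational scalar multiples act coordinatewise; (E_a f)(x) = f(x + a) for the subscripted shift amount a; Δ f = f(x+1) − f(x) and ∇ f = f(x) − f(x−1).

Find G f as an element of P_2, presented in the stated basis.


the result is g(x) = -1440x - 15840

∇ f = -12x^5 + 30x^4 - 40x^3 + 30x^2 - 12x + 1/2
E_{4} f = -2x^6 - 48x^5 - 480x^4 - 2560x^3 - 7680x^2 - (24579/2)x - 8198
E_{4} E_{4} f = -2x^6 - 96x^5 - 1920x^4 - 20480x^3 - 122880x^2 - (786435/2)x - 524300
E_{4} E_{4} E_{4} f = -2x^6 - 144x^5 - 4320x^4 - 69120x^3 - 622080x^2 - (5971971/2)x - 5971986
(∇ + (E_{4})^3) f = -2x^6 - 156x^5 - 4290x^4 - 69160x^3 - 622050x^2 - (5971995/2)x - 11943971/2
Δ (∇ + (E_{4})^3) f = -12x^5 - 810x^4 - 18760x^3 - 234810x^2 - 1469532x - 7363311/2
∇ Δ (∇ + (E_{4})^3) f = -60x^4 - 3120x^3 - 51540x^2 - 416520x - 1252684
E_{-3/2} ∇ Δ (∇ + (E_{4})^3) f = -60x^4 - 2760x^3 - 38310x^2 - 282150x - 2934571/4
∇ (E_{-3/2} ∘ ∇ ∘ Δ) (∇ + (E_{4})^3) f = -240x^3 - 7920x^2 - 68580x - 246540
Δ ∇ (E_{-3/2} ∘ ∇ ∘ Δ) (∇ + (E_{4})^3) f = -720x^2 - 16560x - 76740
∇ Δ ∇ (E_{-3/2} ∘ ∇ ∘ Δ) (∇ + (E_{4})^3) f = -1440x - 15840


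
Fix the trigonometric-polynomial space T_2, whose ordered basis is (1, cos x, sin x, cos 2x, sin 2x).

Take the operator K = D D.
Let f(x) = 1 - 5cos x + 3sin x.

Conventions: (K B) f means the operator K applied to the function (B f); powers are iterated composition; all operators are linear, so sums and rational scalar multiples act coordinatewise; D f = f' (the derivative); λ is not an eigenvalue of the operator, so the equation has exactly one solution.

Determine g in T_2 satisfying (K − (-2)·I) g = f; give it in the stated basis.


the result is g(x) = 1/2 - 5cos x + 3sin x

write g with unknown coordinates in the stated basis and equate coefficients in (K − (-2)·I) g = f
solving from the highest basis element down gives g = 1/2 - 5cos x + 3sin x
check: K g = 5cos x - 3sin x
so K g − (-2)·g = 1 - 5cos x + 3sin x = f ✓


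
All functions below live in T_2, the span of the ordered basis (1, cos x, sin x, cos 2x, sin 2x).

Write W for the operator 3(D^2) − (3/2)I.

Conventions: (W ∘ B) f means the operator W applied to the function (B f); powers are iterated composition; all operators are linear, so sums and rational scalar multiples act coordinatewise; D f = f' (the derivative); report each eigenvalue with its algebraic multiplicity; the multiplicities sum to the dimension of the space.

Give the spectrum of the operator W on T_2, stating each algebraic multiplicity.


image of 1: -3/2
image of cos x: -(9/2)cos x
image of sin x: -(9/2)sin x
image of cos 2x: -(27/2)cos 2x
image of sin 2x: -(27/2)sin 2x
the matrix is diagonal; its diagonal is (-3/2, -9/2, -9/2, -27/2, -27/2)
for a triangular matrix the eigenvalues are the diagonal entries, with algebraic multiplicity their repetition count

λ = -27/2 (multiplicity 2), λ = -9/2 (multiplicity 2), λ = -3/2 (multiplicity 1)


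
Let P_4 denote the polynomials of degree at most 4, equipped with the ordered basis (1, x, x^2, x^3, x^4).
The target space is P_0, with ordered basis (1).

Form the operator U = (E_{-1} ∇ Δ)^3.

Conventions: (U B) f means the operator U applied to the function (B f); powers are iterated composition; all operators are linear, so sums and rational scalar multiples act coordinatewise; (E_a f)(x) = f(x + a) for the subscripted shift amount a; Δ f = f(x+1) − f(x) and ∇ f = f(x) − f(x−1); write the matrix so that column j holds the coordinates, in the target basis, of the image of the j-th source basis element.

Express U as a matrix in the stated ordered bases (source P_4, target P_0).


image of 1: 0
image of x: 0
image of x^2: 0
image of x^3: 0
image of x^4: 0
each image's coordinates form column j of the matrix

the matrix is [[0, 0, 0, 0, 0]] (rows listed top to bottom)


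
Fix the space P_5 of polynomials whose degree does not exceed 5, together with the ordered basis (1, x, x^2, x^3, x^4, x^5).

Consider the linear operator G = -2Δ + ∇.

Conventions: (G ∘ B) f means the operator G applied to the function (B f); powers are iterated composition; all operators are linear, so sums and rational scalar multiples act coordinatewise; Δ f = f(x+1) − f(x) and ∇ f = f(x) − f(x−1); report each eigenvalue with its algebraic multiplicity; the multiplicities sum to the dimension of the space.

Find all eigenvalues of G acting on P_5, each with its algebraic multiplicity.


λ = 0 (multiplicity 6)

image of 1: 0
image of x: -1
image of x^2: -2x - 3
image of x^3: -3x^2 - 9x - 1
image of x^4: -4x^3 - 18x^2 - 4x - 3
image of x^5: -5x^4 - 30x^3 - 10x^2 - 15x - 1
the matrix is upper triangular; its diagonal is (0, 0, 0, 0, 0, 0)
for a triangular matrix the eigenvalues are the diagonal entries, with algebraic multiplicity their repetition count


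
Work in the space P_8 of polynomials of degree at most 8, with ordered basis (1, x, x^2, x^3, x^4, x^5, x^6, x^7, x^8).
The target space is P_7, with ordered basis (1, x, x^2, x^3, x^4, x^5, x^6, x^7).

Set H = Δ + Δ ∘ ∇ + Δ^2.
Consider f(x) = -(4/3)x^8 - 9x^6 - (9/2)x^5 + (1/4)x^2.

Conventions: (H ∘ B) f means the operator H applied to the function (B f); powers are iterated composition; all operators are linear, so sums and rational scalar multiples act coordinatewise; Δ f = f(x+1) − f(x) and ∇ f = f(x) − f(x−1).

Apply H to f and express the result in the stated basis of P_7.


Δ f = -(32/3)x^7 - (112/3)x^6 - (386/3)x^5 - (1505/6)x^4 - (899/3)x^3 - (652/3)x^2 - (260/3)x - 175/12
∇ f = -(32/3)x^7 + (112/3)x^6 - (386/3)x^5 + (1235/6)x^4 - (629/3)x^3 + (382/3)x^2 - (125/3)x + 67/12
Δ ∇ f = -(224/3)x^6 - (1370/3)x^4 - 90x^3 - (1034/3)x^2 - 45x - 121/6
Δ f = -(32/3)x^7 - (112/3)x^6 - (386/3)x^5 - (1505/6)x^4 - (899/3)x^3 - (652/3)x^2 - (260/3)x - 175/12
Δ Δ f = -(224/3)x^6 - 448x^5 - (4730/3)x^4 - 3410x^3 - (13424/3)x^2 - 3279x - 6187/6
(Δ + Δ ∘ ∇ + Δ^2) f = -(32/3)x^7 - (560/3)x^6 - (1730/3)x^5 - (13705/6)x^4 - (11399/3)x^3 - (15110/3)x^2 - (10232/3)x - 12791/12

the image equals g(x) = -(32/3)x^7 - (560/3)x^6 - (1730/3)x^5 - (13705/6)x^4 - (11399/3)x^3 - (15110/3)x^2 - (10232/3)x - 12791/12


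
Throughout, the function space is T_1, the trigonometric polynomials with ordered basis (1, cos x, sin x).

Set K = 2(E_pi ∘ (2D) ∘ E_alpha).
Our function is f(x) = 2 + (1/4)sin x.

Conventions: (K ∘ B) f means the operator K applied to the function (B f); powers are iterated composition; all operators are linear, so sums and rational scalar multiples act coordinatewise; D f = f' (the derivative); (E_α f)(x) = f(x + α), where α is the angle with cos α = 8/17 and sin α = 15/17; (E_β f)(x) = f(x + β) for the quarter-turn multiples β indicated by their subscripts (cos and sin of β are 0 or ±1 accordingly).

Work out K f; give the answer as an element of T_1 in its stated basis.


E_alpha f = 2 + (15/68)cos x + (2/17)sin x
D E_alpha f = (2/17)cos x - (15/68)sin x
(2D) E_alpha f = (4/17)cos x - (15/34)sin x
E_pi (2D) E_alpha f = -(4/17)cos x + (15/34)sin x
(2(E_pi ∘ (2D) ∘ E_alpha)) f = -(8/17)cos x + (15/17)sin x

the image equals g(x) = -(8/17)cos x + (15/17)sin x


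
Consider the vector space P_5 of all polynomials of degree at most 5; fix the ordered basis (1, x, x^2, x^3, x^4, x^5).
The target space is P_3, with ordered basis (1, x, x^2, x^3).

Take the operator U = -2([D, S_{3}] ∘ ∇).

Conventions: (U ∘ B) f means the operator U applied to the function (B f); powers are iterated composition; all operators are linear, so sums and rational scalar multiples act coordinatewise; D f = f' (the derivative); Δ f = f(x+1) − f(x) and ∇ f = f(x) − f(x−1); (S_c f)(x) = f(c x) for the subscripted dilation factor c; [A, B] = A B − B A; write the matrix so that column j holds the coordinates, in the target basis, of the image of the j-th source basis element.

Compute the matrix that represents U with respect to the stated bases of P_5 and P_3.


the matrix is [[0, 0, -8, 12, -16, 20]; [0, 0, 0, -72, 144, -240]; [0, 0, 0, 0, -432, 1080]; [0, 0, 0, 0, 0, -2160]] (rows listed top to bottom)

image of 1: 0
image of x: 0
image of x^2: -8
image of x^3: -72x + 12
image of x^4: -432x^2 + 144x - 16
image of x^5: -2160x^3 + 1080x^2 - 240x + 20
each image's coordinates form column j of the matrix


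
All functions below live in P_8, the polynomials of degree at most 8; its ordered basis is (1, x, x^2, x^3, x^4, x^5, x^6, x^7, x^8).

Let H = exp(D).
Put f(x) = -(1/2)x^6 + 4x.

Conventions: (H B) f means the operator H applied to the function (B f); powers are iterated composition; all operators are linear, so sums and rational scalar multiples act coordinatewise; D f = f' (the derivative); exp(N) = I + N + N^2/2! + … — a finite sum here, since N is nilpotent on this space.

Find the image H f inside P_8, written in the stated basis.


g(x) = -(1/2)x^6 - 3x^5 - (15/2)x^4 - 10x^3 - (15/2)x^2 + x + 7/2

order-1 term: -3x^5 + 4
order-2 term: -(15/2)x^4
order-3 term: -10x^3
order-4 term: -(15/2)x^2
order-5 term: -3x
order-6 term: -1/2
the series for exp(D) f terminates at order 6
exp(D) f = -(1/2)x^6 - 3x^5 - (15/2)x^4 - 10x^3 - (15/2)x^2 + x + 7/2


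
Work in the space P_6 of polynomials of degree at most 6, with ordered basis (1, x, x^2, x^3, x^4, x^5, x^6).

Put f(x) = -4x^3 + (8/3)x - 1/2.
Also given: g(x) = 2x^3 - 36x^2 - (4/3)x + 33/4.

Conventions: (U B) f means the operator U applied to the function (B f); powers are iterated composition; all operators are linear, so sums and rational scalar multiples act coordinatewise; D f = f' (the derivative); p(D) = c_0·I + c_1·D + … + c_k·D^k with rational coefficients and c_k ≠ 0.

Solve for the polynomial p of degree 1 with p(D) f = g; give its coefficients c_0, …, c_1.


c_0 = -1/2, c_1 = 3

D^0 f = -4x^3 + (8/3)x - 1/2
D^1 f = -12x^2 + 8/3
matching coefficients of g against c_0 f + c_1 Df + … from the top degree down determines the c_i
solution: c_0 = -1/2, c_1 = 3


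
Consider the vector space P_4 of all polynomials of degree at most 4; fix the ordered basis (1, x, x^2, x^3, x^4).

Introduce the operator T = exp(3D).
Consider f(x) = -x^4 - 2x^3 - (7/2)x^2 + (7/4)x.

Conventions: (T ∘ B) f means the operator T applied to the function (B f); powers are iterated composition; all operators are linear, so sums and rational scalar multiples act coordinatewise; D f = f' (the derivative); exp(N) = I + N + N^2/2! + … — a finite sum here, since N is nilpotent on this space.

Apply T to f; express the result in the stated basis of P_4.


order-1 term: -12x^3 - 18x^2 - 21x + 21/4
order-2 term: -54x^2 - 54x - 63/2
order-3 term: -108x - 54
order-4 term: -81
the series for exp(3D) f terminates at order 4
exp(3D) f = -x^4 - 14x^3 - (151/2)x^2 - (725/4)x - 645/4

the result is g(x) = -x^4 - 14x^3 - (151/2)x^2 - (725/4)x - 645/4


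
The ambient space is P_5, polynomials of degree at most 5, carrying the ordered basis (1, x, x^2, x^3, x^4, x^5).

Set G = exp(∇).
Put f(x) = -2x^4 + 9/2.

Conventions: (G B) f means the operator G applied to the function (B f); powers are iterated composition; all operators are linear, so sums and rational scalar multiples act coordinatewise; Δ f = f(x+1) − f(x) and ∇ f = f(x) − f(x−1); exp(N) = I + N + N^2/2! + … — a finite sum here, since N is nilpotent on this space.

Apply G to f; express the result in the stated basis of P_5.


the result is g(x) = -2x^4 - 8x^3 + 8x + 5/2

order-1 term: -8x^3 + 12x^2 - 8x + 2
order-2 term: -12x^2 + 24x - 14
order-3 term: -8x + 12
order-4 term: -2
the series for exp(∇) f terminates at order 4
exp(∇) f = -2x^4 - 8x^3 + 8x + 5/2


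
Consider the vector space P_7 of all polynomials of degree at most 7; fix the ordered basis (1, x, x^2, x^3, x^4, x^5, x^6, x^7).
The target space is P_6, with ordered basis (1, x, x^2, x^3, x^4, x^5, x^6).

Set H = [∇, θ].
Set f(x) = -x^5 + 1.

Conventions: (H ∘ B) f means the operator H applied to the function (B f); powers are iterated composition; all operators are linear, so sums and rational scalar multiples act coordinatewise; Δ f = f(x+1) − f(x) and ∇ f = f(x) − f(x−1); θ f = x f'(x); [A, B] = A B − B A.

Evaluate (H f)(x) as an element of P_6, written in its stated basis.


the result is g(x) = -5x^4 + 20x^3 - 30x^2 + 20x - 5

θ f = -5x^5
∇ θ f = -25x^4 + 50x^3 - 50x^2 + 25x - 5
∇ f = -5x^4 + 10x^3 - 10x^2 + 5x - 1
θ ∇ f = -20x^4 + 30x^3 - 20x^2 + 5x
[∇, θ] f = -5x^4 + 20x^3 - 30x^2 + 20x - 5


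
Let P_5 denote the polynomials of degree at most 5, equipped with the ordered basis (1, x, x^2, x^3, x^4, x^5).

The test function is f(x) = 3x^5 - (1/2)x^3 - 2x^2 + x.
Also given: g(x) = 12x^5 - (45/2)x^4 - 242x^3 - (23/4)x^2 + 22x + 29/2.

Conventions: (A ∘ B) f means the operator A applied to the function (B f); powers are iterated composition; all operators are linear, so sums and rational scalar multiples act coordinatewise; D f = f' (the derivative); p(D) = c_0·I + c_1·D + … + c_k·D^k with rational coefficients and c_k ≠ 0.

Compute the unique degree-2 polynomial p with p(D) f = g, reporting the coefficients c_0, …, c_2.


p(D) = 4·I − (3/2)·D − 4·D^2, i.e. c_0 = 4, c_1 = -3/2, c_2 = -4

D^0 f = 3x^5 - (1/2)x^3 - 2x^2 + x
D^1 f = 15x^4 - (3/2)x^2 - 4x + 1
D^2 f = 60x^3 - 3x - 4
matching coefficients of g against c_0 f + c_1 Df + … from the top degree down determines the c_i
solution: c_0 = 4, c_1 = -3/2, c_2 = -4


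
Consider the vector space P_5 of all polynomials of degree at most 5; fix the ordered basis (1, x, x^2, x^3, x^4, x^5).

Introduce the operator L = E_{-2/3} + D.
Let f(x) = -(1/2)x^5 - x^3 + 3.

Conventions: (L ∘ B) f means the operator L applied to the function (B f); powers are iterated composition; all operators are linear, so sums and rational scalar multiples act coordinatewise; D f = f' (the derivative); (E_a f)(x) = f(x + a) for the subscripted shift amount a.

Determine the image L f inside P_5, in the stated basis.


g(x) = -(1/2)x^5 - (5/6)x^4 - (29/9)x^3 + (13/27)x^2 - (148/81)x + 817/243

E_{-2/3} f = -(1/2)x^5 + (5/3)x^4 - (29/9)x^3 + (94/27)x^2 - (148/81)x + 817/243
D f = -(5/2)x^4 - 3x^2
(E_{-2/3} + D) f = -(1/2)x^5 - (5/6)x^4 - (29/9)x^3 + (13/27)x^2 - (148/81)x + 817/243


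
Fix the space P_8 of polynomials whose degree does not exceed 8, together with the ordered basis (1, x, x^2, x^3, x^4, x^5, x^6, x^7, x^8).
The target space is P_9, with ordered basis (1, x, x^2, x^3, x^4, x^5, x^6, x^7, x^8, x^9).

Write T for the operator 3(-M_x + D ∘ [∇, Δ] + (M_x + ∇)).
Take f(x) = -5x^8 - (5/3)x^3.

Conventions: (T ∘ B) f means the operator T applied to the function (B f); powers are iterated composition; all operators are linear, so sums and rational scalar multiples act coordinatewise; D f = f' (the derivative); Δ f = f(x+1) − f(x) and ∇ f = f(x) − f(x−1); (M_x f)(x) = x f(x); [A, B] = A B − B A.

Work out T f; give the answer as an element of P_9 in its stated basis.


the result is g(x) = -120x^7 + 420x^6 - 840x^5 + 1050x^4 - 840x^3 + 405x^2 - 105x + 10

M_x f = -5x^9 - (5/3)x^4
(-M_x) f = 5x^9 + (5/3)x^4
Δ f = -40x^7 - 140x^6 - 280x^5 - 350x^4 - 280x^3 - 145x^2 - 45x - 20/3
∇ Δ f = -280x^6 - 700x^4 - 280x^2 - 10x - 10
∇ f = -40x^7 + 140x^6 - 280x^5 + 350x^4 - 280x^3 + 135x^2 - 35x + 10/3
Δ ∇ f = -280x^6 - 700x^4 - 280x^2 - 10x - 10
[∇, Δ] f = 0
D [∇, Δ] f = 0
M_x f = -5x^9 - (5/3)x^4
∇ f = -40x^7 + 140x^6 - 280x^5 + 350x^4 - 280x^3 + 135x^2 - 35x + 10/3
(M_x + ∇) f = -5x^9 - 40x^7 + 140x^6 - 280x^5 + (1045/3)x^4 - 280x^3 + 135x^2 - 35x + 10/3
(-M_x + D ∘ [∇, Δ] + (M_x + ∇)) f = -40x^7 + 140x^6 - 280x^5 + 350x^4 - 280x^3 + 135x^2 - 35x + 10/3
(3(-M_x + D ∘ [∇, Δ] + (M_x + ∇))) f = -120x^7 + 420x^6 - 840x^5 + 1050x^4 - 840x^3 + 405x^2 - 105x + 10


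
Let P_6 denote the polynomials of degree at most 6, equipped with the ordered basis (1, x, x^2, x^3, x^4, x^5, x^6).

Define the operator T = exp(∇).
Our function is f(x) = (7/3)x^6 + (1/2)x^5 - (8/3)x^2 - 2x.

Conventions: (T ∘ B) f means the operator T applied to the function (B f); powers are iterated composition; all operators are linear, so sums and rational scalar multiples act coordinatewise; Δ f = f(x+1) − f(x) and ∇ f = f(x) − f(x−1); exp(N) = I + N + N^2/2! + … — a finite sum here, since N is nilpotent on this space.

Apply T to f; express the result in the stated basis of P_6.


the result is g(x) = (7/3)x^6 + (29/2)x^5 + (5/2)x^4 - (140/3)x^3 + (82/3)x^2 + (139/6)x - 22

order-1 term: 14x^5 - (65/2)x^4 + (125/3)x^3 - 30x^2 + (37/6)x - 7/6
order-2 term: 35x^4 - 135x^3 + 230x^2 - (385/2)x + 373/6
order-3 term: (140/3)x^3 - 205x^2 + 335x - 395/2
order-4 term: 35x^2 - (275/2)x + 440/3
order-5 term: 14x - 69/2
order-6 term: 7/3
the series for exp(∇) f terminates at order 6
exp(∇) f = (7/3)x^6 + (29/2)x^5 + (5/2)x^4 - (140/3)x^3 + (82/3)x^2 + (139/6)x - 22


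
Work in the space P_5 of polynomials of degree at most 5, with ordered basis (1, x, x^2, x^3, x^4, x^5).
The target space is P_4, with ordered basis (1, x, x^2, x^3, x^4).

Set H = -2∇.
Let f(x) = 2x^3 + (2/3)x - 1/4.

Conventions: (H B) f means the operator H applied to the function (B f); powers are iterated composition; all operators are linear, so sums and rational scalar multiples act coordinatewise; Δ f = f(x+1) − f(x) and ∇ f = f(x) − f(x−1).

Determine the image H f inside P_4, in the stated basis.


the result is g(x) = -12x^2 + 12x - 16/3

∇ f = 6x^2 - 6x + 8/3
(-2∇) f = -12x^2 + 12x - 16/3


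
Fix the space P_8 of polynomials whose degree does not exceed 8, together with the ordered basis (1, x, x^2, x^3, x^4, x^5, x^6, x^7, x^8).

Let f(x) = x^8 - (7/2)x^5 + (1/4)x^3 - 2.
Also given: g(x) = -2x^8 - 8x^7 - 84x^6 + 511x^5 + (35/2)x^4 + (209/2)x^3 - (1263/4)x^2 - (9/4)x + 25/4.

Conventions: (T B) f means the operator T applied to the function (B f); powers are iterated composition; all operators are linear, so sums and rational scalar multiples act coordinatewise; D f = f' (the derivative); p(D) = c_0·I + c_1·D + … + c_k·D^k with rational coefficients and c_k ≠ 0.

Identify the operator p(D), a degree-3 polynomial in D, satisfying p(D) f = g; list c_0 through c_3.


c_0 = -2, c_1 = -1, c_2 = -3/2, c_3 = 3/2

D^0 f = x^8 - (7/2)x^5 + (1/4)x^3 - 2
D^1 f = 8x^7 - (35/2)x^4 + (3/4)x^2
D^2 f = 56x^6 - 70x^3 + (3/2)x
D^3 f = 336x^5 - 210x^2 + 3/2
matching coefficients of g against c_0 f + c_1 Df + … from the top degree down determines the c_i
solution: c_0 = -2, c_1 = -1, c_2 = -3/2, c_3 = 3/2


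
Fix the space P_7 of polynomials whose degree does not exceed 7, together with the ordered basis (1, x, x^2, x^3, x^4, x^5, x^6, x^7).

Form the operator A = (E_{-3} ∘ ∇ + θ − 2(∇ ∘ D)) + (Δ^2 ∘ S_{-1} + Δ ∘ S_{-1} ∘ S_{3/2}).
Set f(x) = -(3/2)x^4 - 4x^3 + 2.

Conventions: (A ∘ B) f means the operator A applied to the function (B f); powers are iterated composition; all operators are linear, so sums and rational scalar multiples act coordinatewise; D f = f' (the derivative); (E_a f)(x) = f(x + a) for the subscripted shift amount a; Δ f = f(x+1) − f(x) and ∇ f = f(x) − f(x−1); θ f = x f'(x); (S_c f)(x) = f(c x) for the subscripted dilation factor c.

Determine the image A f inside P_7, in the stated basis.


the image equals g(x) = -6x^4 - (387/8)x^3 + (1023/16)x^2 - (1023/8)x + 3565/32

∇ f = -6x^3 - 3x^2 + 6x - 5/2
E_{-3} ∇ f = -6x^3 + 51x^2 - 138x + 229/2
θ f = -6x^4 - 12x^3
D f = -6x^3 - 12x^2
∇ D f = -18x^2 - 6x + 6
(-2(∇ ∘ D)) f = 36x^2 + 12x - 12
(E_{-3} ∘ ∇ + θ − 2(∇ ∘ D)) f = -6x^4 - 18x^3 + 87x^2 - 126x + 205/2
S_{-1} f = -(3/2)x^4 + 4x^3 + 2
Δ S_{-1} f = -6x^3 + 3x^2 + 6x + 5/2
Δ Δ S_{-1} f = -18x^2 - 12x + 3
S_{3/2} f = -(243/32)x^4 - (27/2)x^3 + 2
S_{-1} S_{3/2} f = -(243/32)x^4 + (27/2)x^3 + 2
Δ S_{-1} S_{3/2} f = -(243/8)x^3 - (81/16)x^2 + (81/8)x + 189/32
(Δ^2 ∘ S_{-1} + Δ ∘ S_{-1} ∘ S_{3/2}) f = -(243/8)x^3 - (369/16)x^2 - (15/8)x + 285/32
((E_{-3} ∘ ∇ + θ − 2(∇ ∘ D)) + (Δ^2 ∘ S_{-1} + Δ ∘ S_{-1} ∘ S_{3/2})) f = -6x^4 - (387/8)x^3 + (1023/16)x^2 - (1023/8)x + 3565/32


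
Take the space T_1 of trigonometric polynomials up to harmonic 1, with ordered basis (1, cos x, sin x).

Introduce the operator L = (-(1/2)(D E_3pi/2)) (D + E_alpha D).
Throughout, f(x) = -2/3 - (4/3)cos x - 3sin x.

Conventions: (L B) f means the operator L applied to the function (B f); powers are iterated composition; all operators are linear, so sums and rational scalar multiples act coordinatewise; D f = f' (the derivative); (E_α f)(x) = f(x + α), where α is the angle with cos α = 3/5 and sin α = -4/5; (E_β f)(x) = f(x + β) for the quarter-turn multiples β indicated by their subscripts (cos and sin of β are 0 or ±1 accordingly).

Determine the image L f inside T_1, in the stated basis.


the image equals g(x) = (44/15)cos x + (2/15)sin x

D f = -3cos x + (4/3)sin x
D f = -3cos x + (4/3)sin x
E_alpha D f = -(43/15)cos x - (8/5)sin x
(D + E_alpha D) f = -(88/15)cos x - (4/15)sin x
E_3pi/2 (D + E_alpha D) f = (4/15)cos x - (88/15)sin x
D E_3pi/2 (D + E_alpha D) f = -(88/15)cos x - (4/15)sin x
(-(1/2)(D E_3pi/2)) (D + E_alpha D) f = (44/15)cos x + (2/15)sin x


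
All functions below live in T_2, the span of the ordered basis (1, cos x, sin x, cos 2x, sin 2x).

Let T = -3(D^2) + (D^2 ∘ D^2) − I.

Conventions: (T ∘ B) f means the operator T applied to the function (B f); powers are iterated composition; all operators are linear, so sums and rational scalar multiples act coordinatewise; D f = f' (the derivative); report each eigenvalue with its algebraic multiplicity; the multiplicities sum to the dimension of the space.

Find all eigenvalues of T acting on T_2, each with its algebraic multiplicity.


λ = -1 (multiplicity 1), λ = 3 (multiplicity 2), λ = 27 (multiplicity 2)

image of 1: -1
image of cos x: 3cos x
image of sin x: 3sin x
image of cos 2x: 27cos 2x
image of sin 2x: 27sin 2x
the matrix is diagonal; its diagonal is (-1, 3, 3, 27, 27)
for a triangular matrix the eigenvalues are the diagonal entries, with algebraic multiplicity their repetition count


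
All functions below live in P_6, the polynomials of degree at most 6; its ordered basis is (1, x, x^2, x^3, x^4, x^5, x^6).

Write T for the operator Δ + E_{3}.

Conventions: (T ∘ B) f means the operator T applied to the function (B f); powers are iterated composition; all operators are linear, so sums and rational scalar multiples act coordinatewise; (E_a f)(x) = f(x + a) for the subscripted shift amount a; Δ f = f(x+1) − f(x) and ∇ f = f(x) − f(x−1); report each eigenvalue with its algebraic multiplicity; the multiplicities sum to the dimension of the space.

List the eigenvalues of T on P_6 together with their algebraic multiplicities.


image of 1: 1
image of x: x + 4
image of x^2: x^2 + 8x + 10
image of x^3: x^3 + 12x^2 + 30x + 28
image of x^4: x^4 + 16x^3 + 60x^2 + 112x + 82
image of x^5: x^5 + 20x^4 + 100x^3 + 280x^2 + 410x + 244
image of x^6: x^6 + 24x^5 + 150x^4 + 560x^3 + 1230x^2 + 1464x + 730
the matrix is upper triangular; its diagonal is (1, 1, 1, 1, 1, 1, 1)
for a triangular matrix the eigenvalues are the diagonal entries, with algebraic multiplicity their repetition count

λ = 1 (multiplicity 7)


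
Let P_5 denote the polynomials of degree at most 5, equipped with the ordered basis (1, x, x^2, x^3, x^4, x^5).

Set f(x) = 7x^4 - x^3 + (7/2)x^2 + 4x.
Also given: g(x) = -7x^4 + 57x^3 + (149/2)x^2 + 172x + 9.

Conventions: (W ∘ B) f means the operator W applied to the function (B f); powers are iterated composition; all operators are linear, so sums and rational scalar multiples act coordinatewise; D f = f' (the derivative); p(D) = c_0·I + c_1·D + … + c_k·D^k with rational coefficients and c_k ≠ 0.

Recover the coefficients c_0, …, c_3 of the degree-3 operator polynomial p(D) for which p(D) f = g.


D^0 f = 7x^4 - x^3 + (7/2)x^2 + 4x
D^1 f = 28x^3 - 3x^2 + 7x + 4
D^2 f = 84x^2 - 6x + 7
D^3 f = 168x - 6
matching coefficients of g against c_0 f + c_1 Df + … from the top degree down determines the c_i
solution: c_0 = -1, c_1 = 2, c_2 = 1, c_3 = 1

p(D) = -I + 2·D + D^2 + D^3, i.e. c_0 = -1, c_1 = 2, c_2 = 1, c_3 = 1


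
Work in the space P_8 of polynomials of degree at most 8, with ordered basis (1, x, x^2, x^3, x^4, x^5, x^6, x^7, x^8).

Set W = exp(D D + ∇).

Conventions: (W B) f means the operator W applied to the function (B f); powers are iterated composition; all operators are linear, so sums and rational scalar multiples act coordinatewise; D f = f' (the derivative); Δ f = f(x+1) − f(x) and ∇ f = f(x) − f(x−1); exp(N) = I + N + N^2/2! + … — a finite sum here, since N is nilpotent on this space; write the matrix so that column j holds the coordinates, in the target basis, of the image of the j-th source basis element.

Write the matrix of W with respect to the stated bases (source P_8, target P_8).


the matrix is [[1, 1, 2, 5, 13, 42, 141, 513, 2066]; [0, 1, 2, 6, 20, 65, 252, 987, 4104]; [0, 0, 1, 3, 12, 50, 195, 882, 3948]; [0, 0, 0, 1, 4, 20, 100, 455, 2352]; [0, 0, 0, 0, 1, 5, 30, 175, 910]; [0, 0, 0, 0, 0, 1, 6, 42, 280]; [0, 0, 0, 0, 0, 0, 1, 7, 56]; [0, 0, 0, 0, 0, 0, 0, 1, 8]; [0, 0, 0, 0, 0, 0, 0, 0, 1]] (rows listed top to bottom)

image of 1: 1
image of x: x + 1
image of x^2: x^2 + 2x + 2
image of x^3: x^3 + 3x^2 + 6x + 5
image of x^4: x^4 + 4x^3 + 12x^2 + 20x + 13
image of x^5: x^5 + 5x^4 + 20x^3 + 50x^2 + 65x + 42
image of x^6: x^6 + 6x^5 + 30x^4 + 100x^3 + 195x^2 + 252x + 141
image of x^7: x^7 + 7x^6 + 42x^5 + 175x^4 + 455x^3 + 882x^2 + 987x + 513
image of x^8: x^8 + 8x^7 + 56x^6 + 280x^5 + 910x^4 + 2352x^3 + 3948x^2 + 4104x + 2066
each image's coordinates form column j of the matrix
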